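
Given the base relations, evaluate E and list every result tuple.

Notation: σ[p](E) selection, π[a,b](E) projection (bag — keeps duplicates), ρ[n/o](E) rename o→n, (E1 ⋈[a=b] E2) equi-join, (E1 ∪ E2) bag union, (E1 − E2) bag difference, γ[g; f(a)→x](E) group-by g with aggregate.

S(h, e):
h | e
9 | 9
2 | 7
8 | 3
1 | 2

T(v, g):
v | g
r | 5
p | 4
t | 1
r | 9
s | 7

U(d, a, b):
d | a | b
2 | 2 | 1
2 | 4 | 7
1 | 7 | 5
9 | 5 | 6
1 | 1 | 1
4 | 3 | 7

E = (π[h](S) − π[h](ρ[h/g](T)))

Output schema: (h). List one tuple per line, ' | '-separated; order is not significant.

Row counts bottom-up:
  S → 4
  π[h](S) → 4
  T → 5
  ρ[h/g](T) → 5
  π[h](ρ[h/g](T)) → 5
  (π[h](S) − π[h](ρ[h/g](T))) → 2

== RESULT ==
h
2
8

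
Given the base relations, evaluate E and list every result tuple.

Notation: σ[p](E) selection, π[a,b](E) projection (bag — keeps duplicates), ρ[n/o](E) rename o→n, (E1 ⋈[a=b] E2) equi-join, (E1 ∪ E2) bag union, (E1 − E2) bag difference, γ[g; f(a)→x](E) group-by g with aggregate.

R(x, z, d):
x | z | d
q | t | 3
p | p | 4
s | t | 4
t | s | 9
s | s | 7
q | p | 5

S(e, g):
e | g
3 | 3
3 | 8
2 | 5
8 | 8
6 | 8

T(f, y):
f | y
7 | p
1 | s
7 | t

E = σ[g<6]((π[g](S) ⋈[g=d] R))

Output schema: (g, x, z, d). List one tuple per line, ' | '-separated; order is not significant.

Subexpression sizes:
  S → 5
  π[g](S) → 5
  R → 6
  (π[g](S) ⋈[g=d] R) → 2
  σ[g<6]((π[g](S) ⋈[g=d] R)) → 2

== RESULT ==
g | x | z | d
3 | q | t | 3
5 | q | p | 5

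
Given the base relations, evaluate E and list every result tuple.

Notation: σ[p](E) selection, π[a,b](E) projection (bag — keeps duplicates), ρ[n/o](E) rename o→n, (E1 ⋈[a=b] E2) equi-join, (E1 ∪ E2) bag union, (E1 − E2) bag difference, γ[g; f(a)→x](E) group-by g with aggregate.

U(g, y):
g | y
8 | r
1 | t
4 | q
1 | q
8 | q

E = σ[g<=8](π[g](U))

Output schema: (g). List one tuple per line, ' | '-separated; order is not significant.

Row counts bottom-up:
  U → 5
  π[g](U) → 5
  σ[g<=8](π[g](U)) → 5

== RESULT ==
g
1
1
4
8
8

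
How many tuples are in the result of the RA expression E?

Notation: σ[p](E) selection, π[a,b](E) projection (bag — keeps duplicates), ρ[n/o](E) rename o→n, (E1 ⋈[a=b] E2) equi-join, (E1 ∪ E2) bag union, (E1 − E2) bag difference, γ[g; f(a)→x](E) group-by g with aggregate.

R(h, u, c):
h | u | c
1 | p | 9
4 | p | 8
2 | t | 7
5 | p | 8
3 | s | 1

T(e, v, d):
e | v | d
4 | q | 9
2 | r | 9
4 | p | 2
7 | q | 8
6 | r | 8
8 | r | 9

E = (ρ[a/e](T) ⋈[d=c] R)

Per-node cardinality:
  T → 6
  ρ[a/e](T) → 6
  R → 5
  (ρ[a/e](T) ⋈[d=c] R) → 7

|E| = 7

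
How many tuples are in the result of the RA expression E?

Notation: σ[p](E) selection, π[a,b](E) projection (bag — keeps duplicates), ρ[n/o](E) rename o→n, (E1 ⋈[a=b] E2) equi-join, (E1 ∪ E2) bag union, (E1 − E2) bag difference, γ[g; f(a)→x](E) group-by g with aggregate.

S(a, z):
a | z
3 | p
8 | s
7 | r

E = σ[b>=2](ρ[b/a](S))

Row counts bottom-up:
  S → 3
  ρ[b/a](S) → 3
  σ[b>=2](ρ[b/a](S)) → 3

|E| = 3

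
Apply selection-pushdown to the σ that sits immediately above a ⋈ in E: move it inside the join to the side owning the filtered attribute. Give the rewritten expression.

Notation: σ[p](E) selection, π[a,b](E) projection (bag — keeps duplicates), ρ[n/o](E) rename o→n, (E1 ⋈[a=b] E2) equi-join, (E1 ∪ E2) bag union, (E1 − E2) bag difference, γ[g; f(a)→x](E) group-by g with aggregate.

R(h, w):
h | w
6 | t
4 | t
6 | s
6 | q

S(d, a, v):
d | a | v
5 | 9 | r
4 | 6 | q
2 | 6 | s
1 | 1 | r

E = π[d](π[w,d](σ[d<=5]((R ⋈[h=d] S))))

σ filters on d, owned by the right side.
E' = π[d](π[w,d]((R ⋈[h=d] σ[d<=5](S))))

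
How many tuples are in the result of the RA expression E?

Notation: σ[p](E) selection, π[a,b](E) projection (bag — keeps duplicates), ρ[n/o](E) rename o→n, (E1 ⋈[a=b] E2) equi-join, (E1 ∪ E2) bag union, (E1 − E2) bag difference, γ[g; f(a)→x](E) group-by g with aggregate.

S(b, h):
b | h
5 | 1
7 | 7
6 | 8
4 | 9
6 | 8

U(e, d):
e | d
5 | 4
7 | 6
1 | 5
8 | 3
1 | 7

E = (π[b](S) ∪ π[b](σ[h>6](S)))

Stepwise |·|:
  S → 5
  π[b](S) → 5
  S → 5
  σ[h>6](S) → 4
  π[b](σ[h>6](S)) → 4
  (π[b](S) ∪ π[b](σ[h>6](S))) → 9

|E| = 9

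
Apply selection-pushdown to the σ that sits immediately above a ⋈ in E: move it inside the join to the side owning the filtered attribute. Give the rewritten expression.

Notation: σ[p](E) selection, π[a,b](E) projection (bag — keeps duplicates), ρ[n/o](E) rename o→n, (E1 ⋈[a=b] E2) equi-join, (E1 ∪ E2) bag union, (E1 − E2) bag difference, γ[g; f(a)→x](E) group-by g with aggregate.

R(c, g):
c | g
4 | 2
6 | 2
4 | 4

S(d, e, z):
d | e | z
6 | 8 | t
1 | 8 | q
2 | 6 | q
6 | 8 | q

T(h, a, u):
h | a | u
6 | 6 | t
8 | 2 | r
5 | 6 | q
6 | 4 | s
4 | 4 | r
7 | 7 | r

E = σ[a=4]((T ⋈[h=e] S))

σ filters on a, owned by the left side.
E' = (σ[a=4](T) ⋈[h=e] S)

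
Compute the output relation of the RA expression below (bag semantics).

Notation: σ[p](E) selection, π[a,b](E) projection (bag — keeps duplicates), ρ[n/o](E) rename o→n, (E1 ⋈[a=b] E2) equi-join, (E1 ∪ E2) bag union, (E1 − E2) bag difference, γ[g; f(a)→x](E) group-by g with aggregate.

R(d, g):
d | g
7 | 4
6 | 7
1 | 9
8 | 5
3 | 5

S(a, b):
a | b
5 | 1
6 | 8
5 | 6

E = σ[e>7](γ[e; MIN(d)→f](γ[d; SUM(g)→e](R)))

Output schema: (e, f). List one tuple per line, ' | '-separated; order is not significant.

Stepwise |·|:
  R → 5
  γ[d; SUM(g)→e](R) → 5
  γ[e; MIN(d)→f](γ[d; SUM(g)→e](R)) → 4
  σ[e>7](γ[e; MIN(d)→f](γ[d; SUM(g)→e](R))) → 1

== RESULT ==
e | f
9 | 1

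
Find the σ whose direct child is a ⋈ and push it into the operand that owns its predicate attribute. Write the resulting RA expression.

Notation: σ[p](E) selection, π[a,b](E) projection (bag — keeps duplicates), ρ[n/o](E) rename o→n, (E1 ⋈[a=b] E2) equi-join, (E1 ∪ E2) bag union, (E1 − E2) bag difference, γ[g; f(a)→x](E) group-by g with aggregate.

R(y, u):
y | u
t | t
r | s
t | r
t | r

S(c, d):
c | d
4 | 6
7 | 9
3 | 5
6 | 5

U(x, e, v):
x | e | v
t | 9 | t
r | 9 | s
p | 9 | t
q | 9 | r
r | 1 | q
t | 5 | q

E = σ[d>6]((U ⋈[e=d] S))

σ filters on d, owned by the right side.
E' = (U ⋈[e=d] σ[d>6](S))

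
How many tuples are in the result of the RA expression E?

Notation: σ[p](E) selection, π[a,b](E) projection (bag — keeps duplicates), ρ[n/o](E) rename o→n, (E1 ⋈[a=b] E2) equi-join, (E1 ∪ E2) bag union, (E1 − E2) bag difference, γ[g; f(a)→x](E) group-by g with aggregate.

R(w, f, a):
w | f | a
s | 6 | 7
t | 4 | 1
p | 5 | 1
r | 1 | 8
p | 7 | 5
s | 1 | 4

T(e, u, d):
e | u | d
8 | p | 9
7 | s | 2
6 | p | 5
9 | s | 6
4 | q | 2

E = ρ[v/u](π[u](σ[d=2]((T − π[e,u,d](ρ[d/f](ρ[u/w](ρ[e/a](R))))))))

Per-node cardinality:
  T → 5
  R → 6
  ρ[e/a](R) → 6
  ρ[u/w](ρ[e/a](R)) → 6
  ρ[d/f](ρ[u/w](ρ[e/a](R))) → 6
  π[e,u,d](ρ[d/f](ρ[u/w](ρ[e/a](R)))) → 6
  (T − π[e,u,d](ρ[d/f](ρ[u/w](ρ[e/a](R))))) → 5
  σ[d=2]((T − π[e,u,d](ρ[d/f](ρ[u/w](ρ[e/a](R)))))) → 2
  π[u](σ[d=2]((T − π[e,u,d](ρ[d/f](ρ[u/w](ρ[e/a](R))))))) → 2
  ρ[v/u](π[u](σ[d=2]((T − π[e,u,d](ρ[d/f](ρ[u/w](ρ[e/a](R)))))))) → 2

|E| = 2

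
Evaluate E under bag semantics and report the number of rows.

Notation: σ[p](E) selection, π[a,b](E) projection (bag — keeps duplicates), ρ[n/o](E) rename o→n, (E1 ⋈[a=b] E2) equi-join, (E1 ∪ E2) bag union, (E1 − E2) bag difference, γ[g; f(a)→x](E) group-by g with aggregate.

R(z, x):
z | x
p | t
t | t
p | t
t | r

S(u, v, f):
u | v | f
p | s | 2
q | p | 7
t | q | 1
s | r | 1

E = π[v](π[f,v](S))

Stepwise |·|:
  S → 4
  π[f,v](S) → 4
  π[v](π[f,v](S)) → 4

|E| = 4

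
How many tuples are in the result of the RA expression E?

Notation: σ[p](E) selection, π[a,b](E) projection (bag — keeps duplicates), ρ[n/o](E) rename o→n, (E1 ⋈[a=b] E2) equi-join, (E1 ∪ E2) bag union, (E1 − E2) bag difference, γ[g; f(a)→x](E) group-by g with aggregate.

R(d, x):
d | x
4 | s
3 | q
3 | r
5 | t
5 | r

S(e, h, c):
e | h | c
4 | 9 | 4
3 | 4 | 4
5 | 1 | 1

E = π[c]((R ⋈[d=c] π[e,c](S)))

Stepwise |·|:
  R → 5
  S → 3
  π[e,c](S) → 3
  (R ⋈[d=c] π[e,c](S)) → 2
  π[c]((R ⋈[d=c] π[e,c](S))) → 2

|E| = 2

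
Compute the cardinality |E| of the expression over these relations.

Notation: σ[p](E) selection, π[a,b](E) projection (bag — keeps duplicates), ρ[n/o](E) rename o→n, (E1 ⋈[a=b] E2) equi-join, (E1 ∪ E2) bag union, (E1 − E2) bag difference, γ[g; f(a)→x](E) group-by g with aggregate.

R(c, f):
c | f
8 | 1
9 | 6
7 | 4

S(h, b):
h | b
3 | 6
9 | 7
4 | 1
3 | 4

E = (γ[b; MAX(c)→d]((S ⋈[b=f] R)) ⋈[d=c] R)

Per-node cardinality:
  S → 4
  R → 3
  (S ⋈[b=f] R) → 3
  γ[b; MAX(c)→d]((S ⋈[b=f] R)) → 3
  R → 3
  (γ[b; MAX(c)→d]((S ⋈[b=f] R)) ⋈[d=c] R) → 3

|E| = 3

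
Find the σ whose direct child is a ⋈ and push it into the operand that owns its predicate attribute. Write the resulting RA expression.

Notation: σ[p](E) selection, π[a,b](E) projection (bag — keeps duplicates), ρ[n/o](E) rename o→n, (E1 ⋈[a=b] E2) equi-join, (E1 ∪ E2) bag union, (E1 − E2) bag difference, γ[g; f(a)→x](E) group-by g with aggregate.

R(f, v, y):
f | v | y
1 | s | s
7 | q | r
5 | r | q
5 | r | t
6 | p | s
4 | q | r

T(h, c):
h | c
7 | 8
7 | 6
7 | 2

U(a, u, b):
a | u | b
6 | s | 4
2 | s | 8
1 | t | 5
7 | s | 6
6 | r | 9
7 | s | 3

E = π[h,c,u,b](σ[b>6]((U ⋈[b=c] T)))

σ filters on b, owned by the left side.
E' = π[h,c,u,b]((σ[b>6](U) ⋈[b=c] T))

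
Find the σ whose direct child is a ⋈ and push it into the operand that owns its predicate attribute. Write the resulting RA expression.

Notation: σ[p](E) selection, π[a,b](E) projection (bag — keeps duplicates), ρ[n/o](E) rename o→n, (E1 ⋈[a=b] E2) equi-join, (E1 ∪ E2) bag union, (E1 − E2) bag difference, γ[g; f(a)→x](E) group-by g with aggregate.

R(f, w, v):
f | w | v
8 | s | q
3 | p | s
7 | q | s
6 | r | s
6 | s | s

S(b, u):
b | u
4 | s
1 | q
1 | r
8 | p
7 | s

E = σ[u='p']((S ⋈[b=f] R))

σ filters on u, owned by the left side.
E' = (σ[u='p'](S) ⋈[b=f] R)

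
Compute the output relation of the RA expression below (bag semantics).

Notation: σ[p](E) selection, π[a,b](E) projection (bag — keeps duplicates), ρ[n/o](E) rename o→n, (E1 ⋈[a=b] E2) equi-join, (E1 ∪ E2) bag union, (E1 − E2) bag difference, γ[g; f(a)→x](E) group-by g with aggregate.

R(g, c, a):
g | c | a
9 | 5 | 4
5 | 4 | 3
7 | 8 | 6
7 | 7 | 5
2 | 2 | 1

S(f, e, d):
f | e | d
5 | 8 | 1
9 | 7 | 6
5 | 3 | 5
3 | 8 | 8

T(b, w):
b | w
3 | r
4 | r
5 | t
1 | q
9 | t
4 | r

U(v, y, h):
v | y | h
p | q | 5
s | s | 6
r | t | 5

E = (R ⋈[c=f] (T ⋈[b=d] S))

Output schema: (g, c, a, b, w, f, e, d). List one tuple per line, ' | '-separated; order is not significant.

Subexpression sizes:
  R → 5
  T → 6
  S → 4
  (T ⋈[b=d] S) → 2
  (R ⋈[c=f] (T ⋈[b=d] S)) → 2

== RESULT ==
g | c | a | b | w | f | e | d
9 | 5 | 4 | 1 | q | 5 | 8 | 1
9 | 5 | 4 | 5 | t | 5 | 3 | 5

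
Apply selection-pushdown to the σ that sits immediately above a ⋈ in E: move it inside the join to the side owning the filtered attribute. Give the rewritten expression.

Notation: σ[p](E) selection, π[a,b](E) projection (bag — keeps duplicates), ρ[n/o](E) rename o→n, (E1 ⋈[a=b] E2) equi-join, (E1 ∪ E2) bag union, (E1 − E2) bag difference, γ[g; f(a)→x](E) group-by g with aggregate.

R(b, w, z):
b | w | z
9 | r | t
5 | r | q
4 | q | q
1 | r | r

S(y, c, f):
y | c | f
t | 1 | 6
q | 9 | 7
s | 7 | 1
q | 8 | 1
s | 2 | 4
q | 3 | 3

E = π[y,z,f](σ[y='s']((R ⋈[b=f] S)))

σ filters on y, owned by the right side.
E' = π[y,z,f]((R ⋈[b=f] σ[y='s'](S)))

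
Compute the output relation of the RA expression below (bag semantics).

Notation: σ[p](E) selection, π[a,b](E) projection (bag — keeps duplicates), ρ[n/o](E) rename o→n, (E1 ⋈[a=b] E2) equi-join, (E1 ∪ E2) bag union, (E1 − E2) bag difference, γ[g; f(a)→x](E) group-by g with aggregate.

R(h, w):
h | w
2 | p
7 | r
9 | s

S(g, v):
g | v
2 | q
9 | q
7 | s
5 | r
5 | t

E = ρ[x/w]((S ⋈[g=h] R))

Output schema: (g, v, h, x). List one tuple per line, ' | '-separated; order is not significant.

Row counts bottom-up:
  S → 5
  R → 3
  (S ⋈[g=h] R) → 3
  ρ[x/w]((S ⋈[g=h] R)) → 3

== RESULT ==
g | v | h | x
2 | q | 2 | p
7 | s | 7 | r
9 | q | 9 | s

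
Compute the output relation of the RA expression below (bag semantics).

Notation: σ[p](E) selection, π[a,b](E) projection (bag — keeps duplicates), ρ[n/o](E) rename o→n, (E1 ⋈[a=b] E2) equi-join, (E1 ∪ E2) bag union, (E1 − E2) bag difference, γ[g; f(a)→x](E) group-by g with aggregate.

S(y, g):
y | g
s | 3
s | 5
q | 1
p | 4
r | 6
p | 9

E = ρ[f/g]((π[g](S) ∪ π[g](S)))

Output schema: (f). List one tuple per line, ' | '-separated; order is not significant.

Stepwise |·|:
  S → 6
  π[g](S) → 6
  S → 6
  π[g](S) → 6
  (π[g](S) ∪ π[g](S)) → 12
  ρ[f/g]((π[g](S) ∪ π[g](S))) → 12

== RESULT ==
f
1
1
3
3
4
4
5
5
6
6
9
9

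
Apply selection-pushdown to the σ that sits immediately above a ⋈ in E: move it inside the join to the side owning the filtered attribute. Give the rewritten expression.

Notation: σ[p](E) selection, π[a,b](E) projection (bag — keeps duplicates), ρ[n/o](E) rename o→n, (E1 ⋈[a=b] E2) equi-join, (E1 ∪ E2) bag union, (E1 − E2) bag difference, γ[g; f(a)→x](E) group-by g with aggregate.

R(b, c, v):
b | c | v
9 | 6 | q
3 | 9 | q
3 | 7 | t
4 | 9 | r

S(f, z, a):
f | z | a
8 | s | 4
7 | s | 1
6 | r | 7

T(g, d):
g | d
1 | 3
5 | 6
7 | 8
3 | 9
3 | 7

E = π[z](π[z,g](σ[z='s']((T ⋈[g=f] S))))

σ filters on z, owned by the right side.
E' = π[z](π[z,g]((T ⋈[g=f] σ[z='s'](S))))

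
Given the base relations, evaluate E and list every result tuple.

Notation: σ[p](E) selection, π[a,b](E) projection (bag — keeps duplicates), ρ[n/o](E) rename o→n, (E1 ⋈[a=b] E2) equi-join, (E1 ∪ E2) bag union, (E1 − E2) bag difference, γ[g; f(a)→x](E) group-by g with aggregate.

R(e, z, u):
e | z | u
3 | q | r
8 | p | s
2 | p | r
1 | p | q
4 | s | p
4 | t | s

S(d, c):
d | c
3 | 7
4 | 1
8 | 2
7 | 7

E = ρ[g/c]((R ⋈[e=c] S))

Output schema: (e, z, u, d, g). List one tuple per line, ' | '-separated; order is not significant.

Per-node cardinality:
  R → 6
  S → 4
  (R ⋈[e=c] S) → 2
  ρ[g/c]((R ⋈[e=c] S)) → 2

== RESULT ==
e | z | u | d | g
1 | p | q | 4 | 1
2 | p | r | 8 | 2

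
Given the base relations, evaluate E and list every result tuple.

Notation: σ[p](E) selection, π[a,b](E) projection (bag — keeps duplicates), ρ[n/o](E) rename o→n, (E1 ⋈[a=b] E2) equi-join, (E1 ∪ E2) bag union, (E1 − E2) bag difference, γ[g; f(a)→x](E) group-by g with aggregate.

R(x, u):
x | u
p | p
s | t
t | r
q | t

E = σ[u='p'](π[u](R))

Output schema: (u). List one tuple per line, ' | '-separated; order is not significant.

Subexpression sizes:
  R → 4
  π[u](R) → 4
  σ[u='p'](π[u](R)) → 1

== RESULT ==
u
p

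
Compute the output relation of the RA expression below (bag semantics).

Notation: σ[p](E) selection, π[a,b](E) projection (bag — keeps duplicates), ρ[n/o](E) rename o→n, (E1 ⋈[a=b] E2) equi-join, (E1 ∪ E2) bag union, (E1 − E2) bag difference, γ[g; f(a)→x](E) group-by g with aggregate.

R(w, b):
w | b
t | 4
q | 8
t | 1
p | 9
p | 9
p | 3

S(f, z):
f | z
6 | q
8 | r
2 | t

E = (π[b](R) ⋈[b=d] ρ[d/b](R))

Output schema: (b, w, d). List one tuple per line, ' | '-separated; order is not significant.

Per-node cardinality:
  R → 6
  π[b](R) → 6
  R → 6
  ρ[d/b](R) → 6
  (π[b](R) ⋈[b=d] ρ[d/b](R)) → 8

== RESULT ==
b | w | d
1 | t | 1
3 | p | 3
4 | t | 4
8 | q | 8
9 | p | 9
9 | p | 9
9 | p | 9
9 | p | 9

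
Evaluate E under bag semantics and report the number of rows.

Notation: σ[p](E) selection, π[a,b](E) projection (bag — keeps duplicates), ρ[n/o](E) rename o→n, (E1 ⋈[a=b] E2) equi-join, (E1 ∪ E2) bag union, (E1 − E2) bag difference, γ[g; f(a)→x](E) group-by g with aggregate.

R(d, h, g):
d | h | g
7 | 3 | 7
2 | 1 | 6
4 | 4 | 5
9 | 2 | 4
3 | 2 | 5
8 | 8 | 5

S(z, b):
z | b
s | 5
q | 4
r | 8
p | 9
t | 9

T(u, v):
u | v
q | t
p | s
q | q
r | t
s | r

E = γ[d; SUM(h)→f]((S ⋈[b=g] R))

Stepwise |·|:
  S → 5
  R → 6
  (S ⋈[b=g] R) → 4
  γ[d; SUM(h)→f]((S ⋈[b=g] R)) → 4

|E| = 4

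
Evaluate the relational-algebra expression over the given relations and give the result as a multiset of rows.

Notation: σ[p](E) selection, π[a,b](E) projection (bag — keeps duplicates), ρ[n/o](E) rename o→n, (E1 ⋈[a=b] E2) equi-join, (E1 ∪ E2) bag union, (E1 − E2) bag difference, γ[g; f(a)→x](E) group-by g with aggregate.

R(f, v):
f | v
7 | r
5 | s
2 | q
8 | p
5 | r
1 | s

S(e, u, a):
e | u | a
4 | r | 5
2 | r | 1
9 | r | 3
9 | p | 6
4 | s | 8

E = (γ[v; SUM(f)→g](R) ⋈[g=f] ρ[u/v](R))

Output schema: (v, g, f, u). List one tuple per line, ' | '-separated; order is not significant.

Subexpression sizes:
  R → 6
  γ[v; SUM(f)→g](R) → 4
  R → 6
  ρ[u/v](R) → 6
  (γ[v; SUM(f)→g](R) ⋈[g=f] ρ[u/v](R)) → 2

== RESULT ==
v | g | f | u
p | 8 | 8 | p
q | 2 | 2 | q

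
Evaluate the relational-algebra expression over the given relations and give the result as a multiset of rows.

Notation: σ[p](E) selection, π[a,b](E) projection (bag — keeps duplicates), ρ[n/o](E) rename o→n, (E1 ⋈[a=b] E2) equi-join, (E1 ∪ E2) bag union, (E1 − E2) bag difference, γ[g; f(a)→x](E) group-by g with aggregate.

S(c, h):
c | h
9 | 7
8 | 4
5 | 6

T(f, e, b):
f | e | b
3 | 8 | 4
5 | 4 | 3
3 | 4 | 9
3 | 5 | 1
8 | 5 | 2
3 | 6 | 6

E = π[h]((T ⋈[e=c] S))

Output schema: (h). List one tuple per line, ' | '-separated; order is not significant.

Per-node cardinality:
  T → 6
  S → 3
  (T ⋈[e=c] S) → 3
  π[h]((T ⋈[e=c] S)) → 3

== RESULT ==
h
4
6
6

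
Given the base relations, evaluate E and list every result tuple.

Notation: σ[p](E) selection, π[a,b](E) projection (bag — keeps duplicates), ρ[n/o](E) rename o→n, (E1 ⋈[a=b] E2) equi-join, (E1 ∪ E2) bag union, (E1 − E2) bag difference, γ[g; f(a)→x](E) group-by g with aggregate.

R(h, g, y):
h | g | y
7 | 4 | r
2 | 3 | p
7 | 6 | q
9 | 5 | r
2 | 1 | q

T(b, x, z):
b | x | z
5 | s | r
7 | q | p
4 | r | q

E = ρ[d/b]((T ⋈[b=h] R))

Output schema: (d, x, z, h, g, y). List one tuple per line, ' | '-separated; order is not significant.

Per-node cardinality:
  T → 3
  R → 5
  (T ⋈[b=h] R) → 2
  ρ[d/b]((T ⋈[b=h] R)) → 2

== RESULT ==
d | x | z | h | g | y
7 | q | p | 7 | 4 | r
7 | q | p | 7 | 6 | q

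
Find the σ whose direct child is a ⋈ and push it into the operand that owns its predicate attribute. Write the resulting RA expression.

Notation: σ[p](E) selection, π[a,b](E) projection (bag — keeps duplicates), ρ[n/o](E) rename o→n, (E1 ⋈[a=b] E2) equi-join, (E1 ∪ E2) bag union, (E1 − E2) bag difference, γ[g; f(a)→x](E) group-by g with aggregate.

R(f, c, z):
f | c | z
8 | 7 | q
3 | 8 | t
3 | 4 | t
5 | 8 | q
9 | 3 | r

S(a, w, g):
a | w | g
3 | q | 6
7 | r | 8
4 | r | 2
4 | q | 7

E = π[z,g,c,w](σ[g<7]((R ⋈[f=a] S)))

σ filters on g, owned by the right side.
E' = π[z,g,c,w]((R ⋈[f=a] σ[g<7](S)))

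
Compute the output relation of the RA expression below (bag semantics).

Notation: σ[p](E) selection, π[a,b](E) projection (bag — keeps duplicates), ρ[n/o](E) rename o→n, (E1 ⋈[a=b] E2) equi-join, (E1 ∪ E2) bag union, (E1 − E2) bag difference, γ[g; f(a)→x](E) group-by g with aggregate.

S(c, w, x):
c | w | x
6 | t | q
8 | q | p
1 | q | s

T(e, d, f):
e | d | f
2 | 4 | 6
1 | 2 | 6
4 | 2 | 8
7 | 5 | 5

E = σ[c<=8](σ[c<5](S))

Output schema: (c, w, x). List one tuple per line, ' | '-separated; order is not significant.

Subexpression sizes:
  S → 3
  σ[c<5](S) → 1
  σ[c<=8](σ[c<5](S)) → 1

== RESULT ==
c | w | x
1 | q | s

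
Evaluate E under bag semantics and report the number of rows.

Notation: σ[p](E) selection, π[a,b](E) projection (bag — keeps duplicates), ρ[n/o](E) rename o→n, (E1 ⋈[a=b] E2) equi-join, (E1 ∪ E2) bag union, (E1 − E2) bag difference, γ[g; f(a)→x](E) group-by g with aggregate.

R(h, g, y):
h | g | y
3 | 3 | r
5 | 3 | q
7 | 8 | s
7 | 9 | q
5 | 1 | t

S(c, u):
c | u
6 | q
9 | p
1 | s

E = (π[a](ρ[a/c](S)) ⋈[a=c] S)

Stepwise |·|:
  S → 3
  ρ[a/c](S) → 3
  π[a](ρ[a/c](S)) → 3
  S → 3
  (π[a](ρ[a/c](S)) ⋈[a=c] S) → 3

|E| = 3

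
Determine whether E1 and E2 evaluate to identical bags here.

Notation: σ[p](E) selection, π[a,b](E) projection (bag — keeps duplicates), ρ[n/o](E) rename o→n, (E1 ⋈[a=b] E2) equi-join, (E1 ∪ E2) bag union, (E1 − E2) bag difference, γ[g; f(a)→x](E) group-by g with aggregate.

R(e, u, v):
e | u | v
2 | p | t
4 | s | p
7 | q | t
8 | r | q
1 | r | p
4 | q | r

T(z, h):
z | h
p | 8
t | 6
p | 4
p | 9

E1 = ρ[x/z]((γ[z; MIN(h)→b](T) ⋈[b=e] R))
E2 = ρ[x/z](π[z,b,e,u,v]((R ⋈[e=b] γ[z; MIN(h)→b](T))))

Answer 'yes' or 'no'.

E1 stepwise |·|:
  T → 4
  γ[z; MIN(h)→b](T) → 2
  R → 6
  (γ[z; MIN(h)→b](T) ⋈[b=e] R) → 2
  ρ[x/z]((γ[z; MIN(h)→b](T) ⋈[b=e] R)) → 2
E2 stepwise |·|:
  R → 6
  T → 4
  γ[z; MIN(h)→b](T) → 2
  (R ⋈[e=b] γ[z; MIN(h)→b](T)) → 2
  π[z,b,e,u,v]((R ⋈[e=b] γ[z; MIN(h)→b](T))) → 2
  ρ[x/z](π[z,b,e,u,v]((R ⋈[e=b] γ[z; MIN(h)→b](T)))) → 2

E1 and E2 produce the same multiset:
x | b | e | u | v
p | 4 | 4 | q | r
p | 4 | 4 | s | p

yes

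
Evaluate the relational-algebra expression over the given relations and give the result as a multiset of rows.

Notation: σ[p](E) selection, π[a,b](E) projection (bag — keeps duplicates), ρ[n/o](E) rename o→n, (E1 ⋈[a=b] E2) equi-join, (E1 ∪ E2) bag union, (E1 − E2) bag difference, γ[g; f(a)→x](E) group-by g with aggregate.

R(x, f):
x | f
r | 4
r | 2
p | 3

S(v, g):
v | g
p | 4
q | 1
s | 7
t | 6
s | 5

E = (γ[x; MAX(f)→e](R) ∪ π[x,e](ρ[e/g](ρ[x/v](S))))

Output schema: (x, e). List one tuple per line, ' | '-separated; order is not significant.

Subexpression sizes:
  R → 3
  γ[x; MAX(f)→e](R) → 2
  S → 5
  ρ[x/v](S) → 5
  ρ[e/g](ρ[x/v](S)) → 5
  π[x,e](ρ[e/g](ρ[x/v](S))) → 5
  (γ[x; MAX(f)→e](R) ∪ π[x,e](ρ[e/g](ρ[x/v](S)))) → 7

== RESULT ==
x | e
p | 3
p | 4
q | 1
r | 4
s | 5
s | 7
t | 6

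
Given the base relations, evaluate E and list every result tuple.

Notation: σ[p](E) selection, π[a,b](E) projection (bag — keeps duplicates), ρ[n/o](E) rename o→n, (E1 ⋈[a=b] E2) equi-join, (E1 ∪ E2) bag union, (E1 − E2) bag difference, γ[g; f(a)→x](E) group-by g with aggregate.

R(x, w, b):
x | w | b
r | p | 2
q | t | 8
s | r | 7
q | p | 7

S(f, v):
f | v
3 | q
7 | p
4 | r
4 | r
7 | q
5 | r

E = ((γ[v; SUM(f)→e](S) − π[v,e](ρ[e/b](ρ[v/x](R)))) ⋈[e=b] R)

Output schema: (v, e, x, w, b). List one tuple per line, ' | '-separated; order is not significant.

Per-node cardinality:
  S → 6
  γ[v; SUM(f)→e](S) → 3
  R → 4
  ρ[v/x](R) → 4
  ρ[e/b](ρ[v/x](R)) → 4
  π[v,e](ρ[e/b](ρ[v/x](R))) → 4
  (γ[v; SUM(f)→e](S) − π[v,e](ρ[e/b](ρ[v/x](R)))) → 3
  R → 4
  ((γ[v; SUM(f)→e](S) − π[v,e](ρ[e/b](ρ[v/x](R)))) ⋈[e=b] R) → 2

== RESULT ==
v | e | x | w | b
p | 7 | q | p | 7
p | 7 | s | r | 7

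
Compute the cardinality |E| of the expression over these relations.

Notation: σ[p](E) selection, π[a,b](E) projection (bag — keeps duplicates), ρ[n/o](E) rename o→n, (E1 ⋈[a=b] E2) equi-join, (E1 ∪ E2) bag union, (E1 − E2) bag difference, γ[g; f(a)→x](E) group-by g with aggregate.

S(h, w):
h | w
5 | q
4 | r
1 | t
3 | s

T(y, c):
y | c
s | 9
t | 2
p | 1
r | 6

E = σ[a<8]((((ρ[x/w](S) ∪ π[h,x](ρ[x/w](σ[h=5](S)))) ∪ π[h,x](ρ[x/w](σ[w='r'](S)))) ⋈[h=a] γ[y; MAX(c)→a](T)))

Per-node cardinality:
  S → 4
  ρ[x/w](S) → 4
  S → 4
  σ[h=5](S) → 1
  ρ[x/w](σ[h=5](S)) → 1
  π[h,x](ρ[x/w](σ[h=5](S))) → 1
  (ρ[x/w](S) ∪ π[h,x](ρ[x/w](σ[h=5](S)))) → 5
  S → 4
  σ[w='r'](S) → 1
  ρ[x/w](σ[w='r'](S)) → 1
  π[h,x](ρ[x/w](σ[w='r'](S))) → 1
  ((ρ[x/w](S) ∪ π[h,x](ρ[x/w](σ[h=5](S)))) ∪ π[h,x](ρ[x/w](σ[w='r'](S)))) → 6
  T → 4
  γ[y; MAX(c)→a](T) → 4
  (((ρ[x/w](S) ∪ π[h,x](ρ[x/w](σ[h=5](S)))) ∪ π[h,x](ρ[x/w](σ[w='r'](S)))) ⋈[h=a] γ[y; MAX(c)→a](T)) → 1
  σ[a<8]((((ρ[x/w](S) ∪ π[h,x](ρ[x/w](σ[h=5](S)))) ∪ π[h,x](ρ[x/w](σ[w='r'](S)))) ⋈[h=a] γ[y; MAX(c)→a](T))) → 1

|E| = 1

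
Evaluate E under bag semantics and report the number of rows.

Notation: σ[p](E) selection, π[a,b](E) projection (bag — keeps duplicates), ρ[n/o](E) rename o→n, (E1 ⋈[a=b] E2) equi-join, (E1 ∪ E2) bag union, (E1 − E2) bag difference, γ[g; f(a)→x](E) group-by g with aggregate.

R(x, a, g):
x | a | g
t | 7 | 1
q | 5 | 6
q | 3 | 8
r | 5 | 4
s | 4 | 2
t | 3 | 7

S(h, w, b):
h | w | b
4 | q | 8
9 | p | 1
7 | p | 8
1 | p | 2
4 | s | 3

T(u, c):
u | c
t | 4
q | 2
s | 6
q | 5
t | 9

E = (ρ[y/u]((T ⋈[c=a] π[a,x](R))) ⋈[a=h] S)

Row counts bottom-up:
  T → 5
  R → 6
  π[a,x](R) → 6
  (T ⋈[c=a] π[a,x](R)) → 3
  ρ[y/u]((T ⋈[c=a] π[a,x](R))) → 3
  S → 5
  (ρ[y/u]((T ⋈[c=a] π[a,x](R))) ⋈[a=h] S) → 2

|E| = 2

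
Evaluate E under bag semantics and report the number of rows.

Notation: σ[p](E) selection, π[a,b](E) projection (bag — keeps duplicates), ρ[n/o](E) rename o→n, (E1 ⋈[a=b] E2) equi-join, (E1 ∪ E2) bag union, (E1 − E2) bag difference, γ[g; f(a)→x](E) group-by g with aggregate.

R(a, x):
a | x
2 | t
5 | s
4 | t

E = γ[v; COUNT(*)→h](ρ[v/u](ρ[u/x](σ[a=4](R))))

Subexpression sizes:
  R → 3
  σ[a=4](R) → 1
  ρ[u/x](σ[a=4](R)) → 1
  ρ[v/u](ρ[u/x](σ[a=4](R))) → 1
  γ[v; COUNT(*)→h](ρ[v/u](ρ[u/x](σ[a=4](R)))) → 1

|E| = 1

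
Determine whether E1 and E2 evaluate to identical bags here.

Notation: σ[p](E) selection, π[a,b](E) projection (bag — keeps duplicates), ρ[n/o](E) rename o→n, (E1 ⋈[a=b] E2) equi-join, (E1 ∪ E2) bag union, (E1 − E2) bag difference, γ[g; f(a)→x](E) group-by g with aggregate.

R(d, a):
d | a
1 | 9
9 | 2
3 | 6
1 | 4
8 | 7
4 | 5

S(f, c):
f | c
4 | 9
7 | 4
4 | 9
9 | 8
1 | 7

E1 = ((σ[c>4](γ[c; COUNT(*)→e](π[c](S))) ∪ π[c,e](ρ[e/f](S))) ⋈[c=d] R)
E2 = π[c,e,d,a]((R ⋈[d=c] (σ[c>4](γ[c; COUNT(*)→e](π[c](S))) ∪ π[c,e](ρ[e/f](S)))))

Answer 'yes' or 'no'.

E1 subexpression sizes:
  S → 5
  π[c](S) → 5
  γ[c; COUNT(*)→e](π[c](S)) → 4
  σ[c>4](γ[c; COUNT(*)→e](π[c](S))) → 3
  S → 5
  ρ[e/f](S) → 5
  π[c,e](ρ[e/f](S)) → 5
  (σ[c>4](γ[c; COUNT(*)→e](π[c](S))) ∪ π[c,e](ρ[e/f](S))) → 8
  R → 6
  ((σ[c>4](γ[c; COUNT(*)→e](π[c](S))) ∪ π[c,e](ρ[e/f](S))) ⋈[c=d] R) → 6
E2 subexpression sizes:
  R → 6
  S → 5
  π[c](S) → 5
  γ[c; COUNT(*)→e](π[c](S)) → 4
  σ[c>4](γ[c; COUNT(*)→e](π[c](S))) → 3
  S → 5
  ρ[e/f](S) → 5
  π[c,e](ρ[e/f](S)) → 5
  (σ[c>4](γ[c; COUNT(*)→e](π[c](S))) ∪ π[c,e](ρ[e/f](S))) → 8
  (R ⋈[d=c] (σ[c>4](γ[c; COUNT(*)→e](π[c](S))) ∪ π[c,e](ρ[e/f](S)))) → 6
  π[c,e,d,a]((R ⋈[d=c] (σ[c>4](γ[c; COUNT(*)→e](π[c](S))) ∪ π[c,e](ρ[e/f](S))))) → 6

E1 and E2 produce the same multiset:
c | e | d | a
4 | 7 | 4 | 5
8 | 1 | 8 | 7
8 | 9 | 8 | 7
9 | 2 | 9 | 2
9 | 4 | 9 | 2
9 | 4 | 9 | 2

yes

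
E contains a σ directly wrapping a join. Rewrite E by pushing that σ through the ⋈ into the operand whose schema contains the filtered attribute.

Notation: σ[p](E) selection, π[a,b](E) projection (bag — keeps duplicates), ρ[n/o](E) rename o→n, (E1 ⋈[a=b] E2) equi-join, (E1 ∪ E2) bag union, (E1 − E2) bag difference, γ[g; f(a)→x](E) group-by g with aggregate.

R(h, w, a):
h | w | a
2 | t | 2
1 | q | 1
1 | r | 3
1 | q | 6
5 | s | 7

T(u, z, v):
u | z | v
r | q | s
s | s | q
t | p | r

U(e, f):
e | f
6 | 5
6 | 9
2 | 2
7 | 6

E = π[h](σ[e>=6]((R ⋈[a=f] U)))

σ filters on e, owned by the right side.
E' = π[h]((R ⋈[a=f] σ[e>=6](U)))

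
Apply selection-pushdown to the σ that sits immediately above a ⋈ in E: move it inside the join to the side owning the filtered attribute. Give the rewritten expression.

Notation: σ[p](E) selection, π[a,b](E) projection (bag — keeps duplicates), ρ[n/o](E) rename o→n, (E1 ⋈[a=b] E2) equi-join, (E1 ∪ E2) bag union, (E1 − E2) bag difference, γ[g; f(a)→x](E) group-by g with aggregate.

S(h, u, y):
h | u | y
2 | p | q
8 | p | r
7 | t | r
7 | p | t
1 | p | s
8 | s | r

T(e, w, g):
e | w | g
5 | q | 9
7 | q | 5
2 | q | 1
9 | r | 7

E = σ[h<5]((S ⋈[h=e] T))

σ filters on h, owned by the left side.
E' = (σ[h<5](S) ⋈[h=e] T)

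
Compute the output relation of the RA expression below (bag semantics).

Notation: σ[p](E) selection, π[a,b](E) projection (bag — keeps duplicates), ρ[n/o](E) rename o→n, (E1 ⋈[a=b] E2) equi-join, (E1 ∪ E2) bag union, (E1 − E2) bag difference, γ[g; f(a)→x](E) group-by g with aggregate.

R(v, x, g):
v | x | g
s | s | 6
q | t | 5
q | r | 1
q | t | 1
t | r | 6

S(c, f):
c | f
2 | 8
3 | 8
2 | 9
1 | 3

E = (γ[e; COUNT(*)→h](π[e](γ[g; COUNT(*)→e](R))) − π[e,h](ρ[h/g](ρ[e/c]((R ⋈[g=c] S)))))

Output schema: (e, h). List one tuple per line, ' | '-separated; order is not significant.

Subexpression sizes:
  R → 5
  γ[g; COUNT(*)→e](R) → 3
  π[e](γ[g; COUNT(*)→e](R)) → 3
  γ[e; COUNT(*)→h](π[e](γ[g; COUNT(*)→e](R))) → 2
  R → 5
  S → 4
  (R ⋈[g=c] S) → 2
  ρ[e/c]((R ⋈[g=c] S)) → 2
  ρ[h/g](ρ[e/c]((R ⋈[g=c] S))) → 2
  π[e,h](ρ[h/g](ρ[e/c]((R ⋈[g=c] S)))) → 2
  (γ[e; COUNT(*)→h](π[e](γ[g; COUNT(*)→e](R))) − π[e,h](ρ[h/g](ρ[e/c]((R ⋈[g=c] S))))) → 1

== RESULT ==
e | h
2 | 2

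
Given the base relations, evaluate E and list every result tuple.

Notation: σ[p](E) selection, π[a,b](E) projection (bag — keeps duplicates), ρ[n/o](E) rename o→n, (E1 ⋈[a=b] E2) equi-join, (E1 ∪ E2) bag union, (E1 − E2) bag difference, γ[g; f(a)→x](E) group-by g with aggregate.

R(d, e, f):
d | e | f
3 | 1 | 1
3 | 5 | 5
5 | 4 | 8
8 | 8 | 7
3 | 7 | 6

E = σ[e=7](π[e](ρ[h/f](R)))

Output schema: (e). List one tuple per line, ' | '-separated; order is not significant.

Row counts bottom-up:
  R → 5
  ρ[h/f](R) → 5
  π[e](ρ[h/f](R)) → 5
  σ[e=7](π[e](ρ[h/f](R))) → 1

== RESULT ==
e
7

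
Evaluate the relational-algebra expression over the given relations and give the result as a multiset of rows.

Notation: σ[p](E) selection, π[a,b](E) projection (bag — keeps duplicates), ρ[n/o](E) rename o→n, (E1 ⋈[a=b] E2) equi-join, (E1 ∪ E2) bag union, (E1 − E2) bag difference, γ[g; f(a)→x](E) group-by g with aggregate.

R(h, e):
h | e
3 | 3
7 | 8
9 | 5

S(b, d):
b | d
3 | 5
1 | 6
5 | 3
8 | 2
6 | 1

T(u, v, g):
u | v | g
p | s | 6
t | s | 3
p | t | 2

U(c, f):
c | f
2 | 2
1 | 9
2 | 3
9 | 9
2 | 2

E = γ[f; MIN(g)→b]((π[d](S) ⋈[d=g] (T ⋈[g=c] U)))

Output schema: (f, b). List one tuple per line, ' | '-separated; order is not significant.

Stepwise |·|:
  S → 5
  π[d](S) → 5
  T → 3
  U → 5
  (T ⋈[g=c] U) → 3
  (π[d](S) ⋈[d=g] (T ⋈[g=c] U)) → 3
  γ[f; MIN(g)→b]((π[d](S) ⋈[d=g] (T ⋈[g=c] U))) → 2

== RESULT ==
f | b
2 | 2
3 | 2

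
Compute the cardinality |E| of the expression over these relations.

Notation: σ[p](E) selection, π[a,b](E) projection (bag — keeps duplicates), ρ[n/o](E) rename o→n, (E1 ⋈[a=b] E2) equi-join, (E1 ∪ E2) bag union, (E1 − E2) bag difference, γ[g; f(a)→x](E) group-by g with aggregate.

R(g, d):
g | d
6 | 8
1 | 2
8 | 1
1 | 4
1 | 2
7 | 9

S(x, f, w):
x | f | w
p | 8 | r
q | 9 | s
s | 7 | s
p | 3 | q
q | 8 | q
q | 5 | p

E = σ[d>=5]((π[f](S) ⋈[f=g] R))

Per-node cardinality:
  S → 6
  π[f](S) → 6
  R → 6
  (π[f](S) ⋈[f=g] R) → 3
  σ[d>=5]((π[f](S) ⋈[f=g] R)) → 1

|E| = 1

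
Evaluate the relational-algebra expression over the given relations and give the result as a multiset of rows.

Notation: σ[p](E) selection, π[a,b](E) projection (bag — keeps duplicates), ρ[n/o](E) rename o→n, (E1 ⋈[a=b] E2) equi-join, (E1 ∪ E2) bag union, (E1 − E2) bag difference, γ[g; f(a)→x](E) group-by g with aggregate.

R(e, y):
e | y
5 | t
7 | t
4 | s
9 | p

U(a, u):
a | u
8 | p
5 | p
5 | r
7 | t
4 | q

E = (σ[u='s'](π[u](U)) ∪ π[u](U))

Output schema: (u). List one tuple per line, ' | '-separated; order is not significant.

Subexpression sizes:
  U → 5
  π[u](U) → 5
  σ[u='s'](π[u](U)) → 0
  U → 5
  π[u](U) → 5
  (σ[u='s'](π[u](U)) ∪ π[u](U)) → 5

== RESULT ==
u
p
p
q
r
t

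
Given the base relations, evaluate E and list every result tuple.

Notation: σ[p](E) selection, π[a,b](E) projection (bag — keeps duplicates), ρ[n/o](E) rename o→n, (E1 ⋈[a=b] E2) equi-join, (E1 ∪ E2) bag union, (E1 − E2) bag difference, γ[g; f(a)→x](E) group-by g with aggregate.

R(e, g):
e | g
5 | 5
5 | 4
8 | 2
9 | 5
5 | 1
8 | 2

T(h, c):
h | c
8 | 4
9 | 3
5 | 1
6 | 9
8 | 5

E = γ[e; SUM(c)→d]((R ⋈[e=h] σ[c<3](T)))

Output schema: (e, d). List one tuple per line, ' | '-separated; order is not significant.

Row counts bottom-up:
  R → 6
  T → 5
  σ[c<3](T) → 1
  (R ⋈[e=h] σ[c<3](T)) → 3
  γ[e; SUM(c)→d]((R ⋈[e=h] σ[c<3](T))) → 1

== RESULT ==
e | d
5 | 3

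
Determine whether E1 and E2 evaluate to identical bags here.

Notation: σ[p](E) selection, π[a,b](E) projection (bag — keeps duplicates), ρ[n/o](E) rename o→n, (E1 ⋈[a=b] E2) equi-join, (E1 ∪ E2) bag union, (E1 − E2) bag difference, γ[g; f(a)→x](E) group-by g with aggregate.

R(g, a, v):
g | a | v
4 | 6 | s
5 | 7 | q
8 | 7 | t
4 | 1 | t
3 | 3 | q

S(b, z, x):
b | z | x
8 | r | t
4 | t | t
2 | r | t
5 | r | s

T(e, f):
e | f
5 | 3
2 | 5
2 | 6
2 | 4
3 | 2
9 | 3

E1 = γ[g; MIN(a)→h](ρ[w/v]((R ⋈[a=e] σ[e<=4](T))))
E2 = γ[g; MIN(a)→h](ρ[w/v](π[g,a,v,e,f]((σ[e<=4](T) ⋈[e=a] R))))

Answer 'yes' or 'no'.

E1 subexpression sizes:
  R → 5
  T → 6
  σ[e<=4](T) → 4
  (R ⋈[a=e] σ[e<=4](T)) → 1
  ρ[w/v]((R ⋈[a=e] σ[e<=4](T))) → 1
  γ[g; MIN(a)→h](ρ[w/v]((R ⋈[a=e] σ[e<=4](T)))) → 1
E2 subexpression sizes:
  T → 6
  σ[e<=4](T) → 4
  R → 5
  (σ[e<=4](T) ⋈[e=a] R) → 1
  π[g,a,v,e,f]((σ[e<=4](T) ⋈[e=a] R)) → 1
  ρ[w/v](π[g,a,v,e,f]((σ[e<=4](T) ⋈[e=a] R))) → 1
  γ[g; MIN(a)→h](ρ[w/v](π[g,a,v,e,f]((σ[e<=4](T) ⋈[e=a] R)))) → 1

E1 and E2 produce the same multiset:
g | h
3 | 3

yes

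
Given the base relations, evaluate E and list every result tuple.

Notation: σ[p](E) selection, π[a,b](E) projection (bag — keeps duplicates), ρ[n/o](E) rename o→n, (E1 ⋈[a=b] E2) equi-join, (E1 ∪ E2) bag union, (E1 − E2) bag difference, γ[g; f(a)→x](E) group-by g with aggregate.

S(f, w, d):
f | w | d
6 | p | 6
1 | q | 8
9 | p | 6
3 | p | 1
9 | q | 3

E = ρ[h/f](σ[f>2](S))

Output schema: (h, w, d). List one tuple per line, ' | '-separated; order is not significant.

Stepwise |·|:
  S → 5
  σ[f>2](S) → 4
  ρ[h/f](σ[f>2](S)) → 4

== RESULT ==
h | w | d
3 | p | 1
6 | p | 6
9 | p | 6
9 | q | 3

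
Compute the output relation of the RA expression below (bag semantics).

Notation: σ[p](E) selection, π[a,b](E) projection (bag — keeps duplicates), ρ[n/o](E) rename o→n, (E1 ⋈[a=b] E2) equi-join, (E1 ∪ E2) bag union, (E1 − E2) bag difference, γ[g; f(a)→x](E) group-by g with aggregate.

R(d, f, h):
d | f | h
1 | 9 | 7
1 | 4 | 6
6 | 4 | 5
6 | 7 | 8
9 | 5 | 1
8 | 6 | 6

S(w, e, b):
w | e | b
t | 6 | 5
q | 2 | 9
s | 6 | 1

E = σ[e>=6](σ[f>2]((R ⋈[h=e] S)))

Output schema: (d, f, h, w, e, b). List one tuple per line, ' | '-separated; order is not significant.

Per-node cardinality:
  R → 6
  S → 3
  (R ⋈[h=e] S) → 4
  σ[f>2]((R ⋈[h=e] S)) → 4
  σ[e>=6](σ[f>2]((R ⋈[h=e] S))) → 4

== RESULT ==
d | f | h | w | e | b
1 | 4 | 6 | s | 6 | 1
1 | 4 | 6 | t | 6 | 5
8 | 6 | 6 | s | 6 | 1
8 | 6 | 6 | t | 6 | 5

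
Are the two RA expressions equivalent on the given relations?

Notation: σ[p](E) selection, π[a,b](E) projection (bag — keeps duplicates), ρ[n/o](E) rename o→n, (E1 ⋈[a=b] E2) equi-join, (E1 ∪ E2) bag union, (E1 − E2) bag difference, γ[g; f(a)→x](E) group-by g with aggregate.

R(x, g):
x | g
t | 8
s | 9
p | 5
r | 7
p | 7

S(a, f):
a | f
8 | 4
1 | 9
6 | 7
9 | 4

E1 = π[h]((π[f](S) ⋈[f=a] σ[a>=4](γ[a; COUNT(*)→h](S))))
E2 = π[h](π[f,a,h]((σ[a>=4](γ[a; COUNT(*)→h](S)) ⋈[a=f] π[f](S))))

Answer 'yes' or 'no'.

E1 row counts bottom-up:
  S → 4
  π[f](S) → 4
  S → 4
  γ[a; COUNT(*)→h](S) → 4
  σ[a>=4](γ[a; COUNT(*)→h](S)) → 3
  (π[f](S) ⋈[f=a] σ[a>=4](γ[a; COUNT(*)→h](S))) → 1
  π[h]((π[f](S) ⋈[f=a] σ[a>=4](γ[a; COUNT(*)→h](S)))) → 1
E2 row counts bottom-up:
  S → 4
  γ[a; COUNT(*)→h](S) → 4
  σ[a>=4](γ[a; COUNT(*)→h](S)) → 3
  S → 4
  π[f](S) → 4
  (σ[a>=4](γ[a; COUNT(*)→h](S)) ⋈[a=f] π[f](S)) → 1
  π[f,a,h]((σ[a>=4](γ[a; COUNT(*)→h](S)) ⋈[a=f] π[f](S))) → 1
  π[h](π[f,a,h]((σ[a>=4](γ[a; COUNT(*)→h](S)) ⋈[a=f] π[f](S)))) → 1

E1 and E2 produce the same multiset:
h
1

yes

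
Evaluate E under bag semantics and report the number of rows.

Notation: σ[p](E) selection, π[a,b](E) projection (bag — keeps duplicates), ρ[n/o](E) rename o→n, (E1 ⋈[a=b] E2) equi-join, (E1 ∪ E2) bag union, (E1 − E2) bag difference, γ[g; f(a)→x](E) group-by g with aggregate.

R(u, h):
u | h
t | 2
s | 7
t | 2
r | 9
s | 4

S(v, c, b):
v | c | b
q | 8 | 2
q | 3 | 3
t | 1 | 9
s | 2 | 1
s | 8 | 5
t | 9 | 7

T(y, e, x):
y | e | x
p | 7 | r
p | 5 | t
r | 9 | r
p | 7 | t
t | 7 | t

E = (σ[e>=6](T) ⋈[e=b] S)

Per-node cardinality:
  T → 5
  σ[e>=6](T) → 4
  S → 6
  (σ[e>=6](T) ⋈[e=b] S) → 4

|E| = 4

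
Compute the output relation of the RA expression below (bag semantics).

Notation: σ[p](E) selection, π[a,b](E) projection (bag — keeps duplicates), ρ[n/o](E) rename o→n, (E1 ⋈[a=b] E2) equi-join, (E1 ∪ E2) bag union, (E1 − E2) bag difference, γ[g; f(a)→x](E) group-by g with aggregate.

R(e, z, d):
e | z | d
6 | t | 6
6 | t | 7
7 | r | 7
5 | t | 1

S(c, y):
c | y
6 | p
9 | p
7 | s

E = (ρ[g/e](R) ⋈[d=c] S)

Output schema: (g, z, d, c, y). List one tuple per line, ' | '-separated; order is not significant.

Stepwise |·|:
  R → 4
  ρ[g/e](R) → 4
  S → 3
  (ρ[g/e](R) ⋈[d=c] S) → 3

== RESULT ==
g | z | d | c | y
6 | t | 6 | 6 | p
6 | t | 7 | 7 | s
7 | r | 7 | 7 | s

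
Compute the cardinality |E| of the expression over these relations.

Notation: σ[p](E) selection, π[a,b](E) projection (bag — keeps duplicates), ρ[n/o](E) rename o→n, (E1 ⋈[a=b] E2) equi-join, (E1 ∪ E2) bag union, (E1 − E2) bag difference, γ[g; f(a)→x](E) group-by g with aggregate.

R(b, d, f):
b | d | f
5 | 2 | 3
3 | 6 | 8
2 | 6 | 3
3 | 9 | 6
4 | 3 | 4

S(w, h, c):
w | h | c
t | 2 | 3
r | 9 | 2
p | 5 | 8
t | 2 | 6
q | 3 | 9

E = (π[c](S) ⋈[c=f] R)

Stepwise |·|:
  S → 5
  π[c](S) → 5
  R → 5
  (π[c](S) ⋈[c=f] R) → 4

|E| = 4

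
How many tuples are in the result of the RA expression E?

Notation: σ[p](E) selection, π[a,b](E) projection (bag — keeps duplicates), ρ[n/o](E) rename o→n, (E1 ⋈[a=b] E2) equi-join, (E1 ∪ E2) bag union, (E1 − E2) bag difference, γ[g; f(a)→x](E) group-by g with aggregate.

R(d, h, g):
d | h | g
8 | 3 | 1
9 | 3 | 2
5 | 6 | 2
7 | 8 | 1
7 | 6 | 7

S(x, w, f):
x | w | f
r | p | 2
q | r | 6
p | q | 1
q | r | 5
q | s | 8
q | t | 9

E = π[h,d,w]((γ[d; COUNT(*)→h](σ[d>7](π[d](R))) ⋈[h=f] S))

Per-node cardinality:
  R → 5
  π[d](R) → 5
  σ[d>7](π[d](R)) → 2
  γ[d; COUNT(*)→h](σ[d>7](π[d](R))) → 2
  S → 6
  (γ[d; COUNT(*)→h](σ[d>7](π[d](R))) ⋈[h=f] S) → 2
  π[h,d,w]((γ[d; COUNT(*)→h](σ[d>7](π[d](R))) ⋈[h=f] S)) → 2

|E| = 2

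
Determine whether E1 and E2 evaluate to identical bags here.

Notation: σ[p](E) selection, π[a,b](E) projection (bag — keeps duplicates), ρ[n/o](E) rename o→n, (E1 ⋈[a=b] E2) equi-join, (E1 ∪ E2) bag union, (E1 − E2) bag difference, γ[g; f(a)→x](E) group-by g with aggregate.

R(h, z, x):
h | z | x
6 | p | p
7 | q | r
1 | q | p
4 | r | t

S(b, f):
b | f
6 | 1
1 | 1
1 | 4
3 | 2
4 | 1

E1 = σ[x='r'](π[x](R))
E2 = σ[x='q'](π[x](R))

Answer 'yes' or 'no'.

E1 subexpression sizes:
  R → 4
  π[x](R) → 4
  σ[x='r'](π[x](R)) → 1
E2 subexpression sizes:
  R → 4
  π[x](R) → 4
  σ[x='q'](π[x](R)) → 0

E1 result:
x
r
E2 result:
x
(0 rows)
Witness: ('r',) appears 1× in E1 but 0× in E2.

no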